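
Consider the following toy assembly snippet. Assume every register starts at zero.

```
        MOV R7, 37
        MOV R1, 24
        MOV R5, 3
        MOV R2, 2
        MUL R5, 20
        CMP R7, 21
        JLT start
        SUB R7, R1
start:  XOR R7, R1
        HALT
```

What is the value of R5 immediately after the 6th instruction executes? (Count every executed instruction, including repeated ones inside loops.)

60

MOV R7, 37 → R7=37
MOV R1, 24 → R1=24
MOV R5, 3 → R5=3
MOV R2, 2 → R2=2
MUL R5, 20 → R5=3*20=60
CMP R7, 21  (cmp 37,21)
After step 6: R5 = 60.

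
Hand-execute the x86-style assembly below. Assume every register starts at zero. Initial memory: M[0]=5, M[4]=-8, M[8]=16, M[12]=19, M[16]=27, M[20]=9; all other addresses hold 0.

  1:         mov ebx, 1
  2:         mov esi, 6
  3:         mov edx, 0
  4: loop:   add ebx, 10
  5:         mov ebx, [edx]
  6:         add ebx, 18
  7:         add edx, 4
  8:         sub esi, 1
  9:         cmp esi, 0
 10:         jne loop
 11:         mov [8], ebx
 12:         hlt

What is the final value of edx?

mov ebx, 1 → ebx=1
mov esi, 6 → esi=6
mov edx, 0 → edx=0
add ebx, 10 → ebx=1+10=11
mov ebx, [edx] → ebx=M[0]=5
add ebx, 18 → ebx=5+18=23
add edx, 4 → edx=0+4=4
sub esi, 1 → esi=6-1=5
cmp esi, 0  (cmp 5,0)
jne loop: taken
add ebx, 10 → ebx=23+10=33
mov ebx, [edx] → ebx=M[4]=-8
add ebx, 18 → ebx=(-8)+18=10
add edx, 4 → edx=4+4=8
sub esi, 1 → esi=5-1=4
cmp esi, 0  (cmp 4,0)
jne loop: taken
add ebx, 10 → ebx=10+10=20
mov ebx, [edx] → ebx=M[8]=16
add ebx, 18 → ebx=16+18=34
add edx, 4 → edx=8+4=12
sub esi, 1 → esi=4-1=3
cmp esi, 0  (cmp 3,0)
jne loop: taken
add ebx, 10 → ebx=34+10=44
mov ebx, [edx] → ebx=M[12]=19
add ebx, 18 → ebx=19+18=37
add edx, 4 → edx=12+4=16
sub esi, 1 → esi=3-1=2
cmp esi, 0  (cmp 2,0)
jne loop: taken
add ebx, 10 → ebx=37+10=47
mov ebx, [edx] → ebx=M[16]=27
add ebx, 18 → ebx=27+18=45
add edx, 4 → edx=16+4=20
sub esi, 1 → esi=2-1=1
cmp esi, 0  (cmp 1,0)
jne loop: taken
add ebx, 10 → ebx=45+10=55
mov ebx, [edx] → ebx=M[20]=9
add ebx, 18 → ebx=9+18=27
add edx, 4 → edx=20+4=24
sub esi, 1 → esi=1-1=0
cmp esi, 0  (cmp 0,0)
jne loop: not taken
mov [8], ebx → M[8]=27
halt.

24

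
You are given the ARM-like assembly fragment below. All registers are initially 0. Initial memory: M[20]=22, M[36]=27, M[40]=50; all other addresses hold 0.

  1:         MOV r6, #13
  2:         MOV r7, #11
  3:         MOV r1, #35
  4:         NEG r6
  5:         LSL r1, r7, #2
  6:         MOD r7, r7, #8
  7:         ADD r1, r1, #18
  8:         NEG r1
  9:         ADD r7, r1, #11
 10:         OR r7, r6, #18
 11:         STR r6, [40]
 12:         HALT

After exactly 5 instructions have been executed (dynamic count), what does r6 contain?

-13

after MOV r6, #13: r6=13
after MOV r7, #11: r7=11
after MOV r1, #35: r1=35
after NEG r6: r6=-(13)=-13
after LSL r1, r7, #2: r1=11<<2=44
After step 5: r6 = -13.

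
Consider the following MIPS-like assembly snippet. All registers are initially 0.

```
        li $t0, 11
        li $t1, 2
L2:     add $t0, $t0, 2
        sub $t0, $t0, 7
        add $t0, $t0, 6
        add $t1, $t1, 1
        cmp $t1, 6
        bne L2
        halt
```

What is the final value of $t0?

15

li $t0, 11 → $t0=11
li $t1, 2 → $t1=2
add $t0, $t0, 2 → $t0=11+2=13
sub $t0, $t0, 7 → $t0=13-7=6
add $t0, $t0, 6 → $t0=6+6=12
add $t1, $t1, 1 → $t1=2+1=3
cmp $t1, 6  (cmp 3,6)
bne L2: taken
add $t0, $t0, 2 → $t0=12+2=14
sub $t0, $t0, 7 → $t0=14-7=7
add $t0, $t0, 6 → $t0=7+6=13
add $t1, $t1, 1 → $t1=3+1=4
cmp $t1, 6  (cmp 4,6)
bne L2: taken
add $t0, $t0, 2 → $t0=13+2=15
sub $t0, $t0, 7 → $t0=15-7=8
add $t0, $t0, 6 → $t0=8+6=14
add $t1, $t1, 1 → $t1=4+1=5
cmp $t1, 6  (cmp 5,6)
bne L2: taken
add $t0, $t0, 2 → $t0=14+2=16
sub $t0, $t0, 7 → $t0=16-7=9
add $t0, $t0, 6 → $t0=9+6=15
add $t1, $t1, 1 → $t1=5+1=6
cmp $t1, 6  (cmp 6,6)
bne L2: not taken
halt.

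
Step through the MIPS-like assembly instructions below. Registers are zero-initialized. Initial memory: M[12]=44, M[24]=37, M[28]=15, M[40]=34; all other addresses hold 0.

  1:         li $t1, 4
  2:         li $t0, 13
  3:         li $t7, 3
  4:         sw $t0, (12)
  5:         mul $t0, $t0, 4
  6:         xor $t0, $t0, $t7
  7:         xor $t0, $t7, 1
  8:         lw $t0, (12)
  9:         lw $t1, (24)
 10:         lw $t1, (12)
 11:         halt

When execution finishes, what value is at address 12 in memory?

after li $t1, 4: $t1=4
after li $t0, 13: $t0=13
after li $t7, 3: $t7=3
sw $t0, (12) → M[12]=13
after mul $t0, $t0, 4: $t0=13*4=52
after xor $t0, $t0, $t7: $t0=52^3=55
after xor $t0, $t7, 1: $t0=3^1=2
after lw $t0, (12): $t0=M[12]=13
after lw $t1, (24): $t1=M[24]=37
after lw $t1, (12): $t1=M[12]=13
halt.

13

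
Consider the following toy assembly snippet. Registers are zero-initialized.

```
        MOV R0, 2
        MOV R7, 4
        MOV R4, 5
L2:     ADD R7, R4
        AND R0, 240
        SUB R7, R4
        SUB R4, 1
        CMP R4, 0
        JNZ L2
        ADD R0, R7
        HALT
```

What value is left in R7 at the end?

MOV R0, 2 → R0=2
MOV R7, 4 → R7=4
MOV R4, 5 → R4=5
ADD R7, R4 → R7=4+5=9
AND R0, 240 → R0=2&240=0
SUB R7, R4 → R7=9-5=4
SUB R4, 1 → R4=5-1=4
CMP R4, 0  (cmp 4,0)
JNZ L2: taken
ADD R7, R4 → R7=4+4=8
AND R0, 240 → R0=0&240=0
SUB R7, R4 → R7=8-4=4
SUB R4, 1 → R4=4-1=3
CMP R4, 0  (cmp 3,0)
JNZ L2: taken
ADD R7, R4 → R7=4+3=7
AND R0, 240 → R0=0&240=0
SUB R7, R4 → R7=7-3=4
SUB R4, 1 → R4=3-1=2
CMP R4, 0  (cmp 2,0)
JNZ L2: taken
ADD R7, R4 → R7=4+2=6
AND R0, 240 → R0=0&240=0
SUB R7, R4 → R7=6-2=4
SUB R4, 1 → R4=2-1=1
CMP R4, 0  (cmp 1,0)
JNZ L2: taken
ADD R7, R4 → R7=4+1=5
AND R0, 240 → R0=0&240=0
SUB R7, R4 → R7=5-1=4
SUB R4, 1 → R4=1-1=0
CMP R4, 0  (cmp 0,0)
JNZ L2: not taken
ADD R0, R7 → R0=0+4=4
halt.

4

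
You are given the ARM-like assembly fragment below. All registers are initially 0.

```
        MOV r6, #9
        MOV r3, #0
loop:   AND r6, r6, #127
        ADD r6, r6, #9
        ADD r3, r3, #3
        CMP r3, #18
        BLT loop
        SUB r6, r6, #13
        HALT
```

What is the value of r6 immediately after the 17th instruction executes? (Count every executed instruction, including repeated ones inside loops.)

36

r6=9
r3=0
r6=9&127=9
r6=9+9=18
r3=0+3=3
CMP r3, #18  (cmp 3,18)
BLT loop: taken
r6=18&127=18
r6=18+9=27
r3=3+3=6
CMP r3, #18  (cmp 6,18)
BLT loop: taken
r6=27&127=27
r6=27+9=36
r3=6+3=9
CMP r3, #18  (cmp 9,18)
BLT loop: taken
After step 17: r6 = 36.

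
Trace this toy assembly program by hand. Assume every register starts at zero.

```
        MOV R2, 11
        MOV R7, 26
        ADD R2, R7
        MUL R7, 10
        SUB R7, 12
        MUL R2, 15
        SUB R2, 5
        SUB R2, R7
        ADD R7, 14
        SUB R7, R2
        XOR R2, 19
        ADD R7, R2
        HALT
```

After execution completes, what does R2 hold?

317

MOV R2, 11 → R2=11
MOV R7, 26 → R7=26
ADD R2, R7 → R2=11+26=37
MUL R7, 10 → R7=26*10=260
SUB R7, 12 → R7=260-12=248
MUL R2, 15 → R2=37*15=555
SUB R2, 5 → R2=555-5=550
SUB R2, R7 → R2=550-248=302
ADD R7, 14 → R7=248+14=262
SUB R7, R2 → R7=262-302=-40
XOR R2, 19 → R2=302^19=317
ADD R7, R2 → R7=(-40)+317=277
halt.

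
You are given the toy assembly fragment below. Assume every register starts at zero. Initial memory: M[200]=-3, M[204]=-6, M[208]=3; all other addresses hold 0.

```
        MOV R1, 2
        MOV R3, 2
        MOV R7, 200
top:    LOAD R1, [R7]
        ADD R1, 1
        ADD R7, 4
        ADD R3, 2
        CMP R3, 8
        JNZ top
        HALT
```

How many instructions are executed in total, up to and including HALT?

22

MOV R1, 2 → R1=2
MOV R3, 2 → R3=2
MOV R7, 200 → R7=200
LOAD R1, [R7] → R1=M[200]=-3
ADD R1, 1 → R1=(-3)+1=-2
ADD R7, 4 → R7=200+4=204
ADD R3, 2 → R3=2+2=4
CMP R3, 8  (cmp 4,8)
JNZ top: taken
LOAD R1, [R7] → R1=M[204]=-6
ADD R1, 1 → R1=(-6)+1=-5
ADD R7, 4 → R7=204+4=208
ADD R3, 2 → R3=4+2=6
CMP R3, 8  (cmp 6,8)
JNZ top: taken
LOAD R1, [R7] → R1=M[208]=3
ADD R1, 1 → R1=3+1=4
ADD R7, 4 → R7=208+4=212
ADD R3, 2 → R3=6+2=8
CMP R3, 8  (cmp 8,8)
JNZ top: not taken
halt.
Total executed instructions: 22.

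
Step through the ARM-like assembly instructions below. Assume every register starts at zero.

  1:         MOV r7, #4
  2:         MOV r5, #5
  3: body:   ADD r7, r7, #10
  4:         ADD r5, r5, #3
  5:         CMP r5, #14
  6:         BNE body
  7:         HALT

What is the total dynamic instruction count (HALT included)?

after MOV r7, #4: r7=4
after MOV r5, #5: r5=5
after ADD r7, r7, #10: r7=4+10=14
after ADD r5, r5, #3: r5=5+3=8
CMP r5, #14  (cmp 8,14)
BNE body: taken
after ADD r7, r7, #10: r7=14+10=24
after ADD r5, r5, #3: r5=8+3=11
CMP r5, #14  (cmp 11,14)
BNE body: taken
after ADD r7, r7, #10: r7=24+10=34
after ADD r5, r5, #3: r5=11+3=14
CMP r5, #14  (cmp 14,14)
BNE body: not taken
halt.
Total executed instructions: 15.

15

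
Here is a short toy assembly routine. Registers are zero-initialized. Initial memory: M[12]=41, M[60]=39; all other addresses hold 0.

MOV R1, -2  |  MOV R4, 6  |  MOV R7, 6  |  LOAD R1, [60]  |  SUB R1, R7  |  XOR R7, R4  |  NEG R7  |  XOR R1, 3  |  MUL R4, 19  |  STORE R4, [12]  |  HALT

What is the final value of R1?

34

MOV R1, -2 → R1=-2
MOV R4, 6 → R4=6
MOV R7, 6 → R7=6
LOAD R1, [60] → R1=M[60]=39
SUB R1, R7 → R1=39-6=33
XOR R7, R4 → R7=6^6=0
NEG R7 → R7=-(0)=0
XOR R1, 3 → R1=33^3=34
MUL R4, 19 → R4=6*19=114
STORE R4, [12] → M[12]=114
halt.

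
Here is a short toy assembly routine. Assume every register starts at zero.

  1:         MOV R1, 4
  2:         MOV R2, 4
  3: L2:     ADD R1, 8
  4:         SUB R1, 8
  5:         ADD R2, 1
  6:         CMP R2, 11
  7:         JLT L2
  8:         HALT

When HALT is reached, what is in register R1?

MOV R1, 4 → R1=4
MOV R2, 4 → R2=4
ADD R1, 8 → R1=4+8=12
SUB R1, 8 → R1=12-8=4
ADD R2, 1 → R2=4+1=5
CMP R2, 11  (cmp 5,11)
JLT L2: taken
ADD R1, 8 → R1=4+8=12
SUB R1, 8 → R1=12-8=4
ADD R2, 1 → R2=5+1=6
CMP R2, 11  (cmp 6,11)
JLT L2: taken
ADD R1, 8 → R1=4+8=12
SUB R1, 8 → R1=12-8=4
ADD R2, 1 → R2=6+1=7
CMP R2, 11  (cmp 7,11)
JLT L2: taken
ADD R1, 8 → R1=4+8=12
SUB R1, 8 → R1=12-8=4
ADD R2, 1 → R2=7+1=8
CMP R2, 11  (cmp 8,11)
JLT L2: taken
ADD R1, 8 → R1=4+8=12
SUB R1, 8 → R1=12-8=4
ADD R2, 1 → R2=8+1=9
CMP R2, 11  (cmp 9,11)
JLT L2: taken
ADD R1, 8 → R1=4+8=12
SUB R1, 8 → R1=12-8=4
ADD R2, 1 → R2=9+1=10
CMP R2, 11  (cmp 10,11)
JLT L2: taken
ADD R1, 8 → R1=4+8=12
SUB R1, 8 → R1=12-8=4
ADD R2, 1 → R2=10+1=11
CMP R2, 11  (cmp 11,11)
JLT L2: not taken
halt.

4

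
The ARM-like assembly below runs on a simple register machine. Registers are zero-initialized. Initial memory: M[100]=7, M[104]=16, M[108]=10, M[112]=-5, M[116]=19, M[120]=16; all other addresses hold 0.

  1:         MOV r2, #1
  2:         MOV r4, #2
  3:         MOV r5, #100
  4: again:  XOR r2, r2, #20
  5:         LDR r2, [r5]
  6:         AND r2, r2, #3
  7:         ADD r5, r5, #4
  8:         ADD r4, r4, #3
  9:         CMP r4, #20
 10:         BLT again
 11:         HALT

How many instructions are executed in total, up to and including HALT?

after MOV r2, #1: r2=1
after MOV r4, #2: r4=2
after MOV r5, #100: r5=100
after XOR r2, r2, #20: r2=1^20=21
after LDR r2, [r5]: r2=M[100]=7
after AND r2, r2, #3: r2=7&3=3
after ADD r5, r5, #4: r5=100+4=104
after ADD r4, r4, #3: r4=2+3=5
CMP r4, #20  (cmp 5,20)
BLT again: taken
after XOR r2, r2, #20: r2=3^20=23
after LDR r2, [r5]: r2=M[104]=16
after AND r2, r2, #3: r2=16&3=0
after ADD r5, r5, #4: r5=104+4=108
after ADD r4, r4, #3: r4=5+3=8
CMP r4, #20  (cmp 8,20)
BLT again: taken
after XOR r2, r2, #20: r2=0^20=20
after LDR r2, [r5]: r2=M[108]=10
after AND r2, r2, #3: r2=10&3=2
after ADD r5, r5, #4: r5=108+4=112
after ADD r4, r4, #3: r4=8+3=11
CMP r4, #20  (cmp 11,20)
BLT again: taken
after XOR r2, r2, #20: r2=2^20=22
after LDR r2, [r5]: r2=M[112]=-5
after AND r2, r2, #3: r2=(-5)&3=3
after ADD r5, r5, #4: r5=112+4=116
after ADD r4, r4, #3: r4=11+3=14
CMP r4, #20  (cmp 14,20)
BLT again: taken
after XOR r2, r2, #20: r2=3^20=23
after LDR r2, [r5]: r2=M[116]=19
after AND r2, r2, #3: r2=19&3=3
after ADD r5, r5, #4: r5=116+4=120
after ADD r4, r4, #3: r4=14+3=17
CMP r4, #20  (cmp 17,20)
BLT again: taken
after XOR r2, r2, #20: r2=3^20=23
after LDR r2, [r5]: r2=M[120]=16
after AND r2, r2, #3: r2=16&3=0
after ADD r5, r5, #4: r5=120+4=124
after ADD r4, r4, #3: r4=17+3=20
CMP r4, #20  (cmp 20,20)
BLT again: not taken
halt.
Total executed instructions: 46.

46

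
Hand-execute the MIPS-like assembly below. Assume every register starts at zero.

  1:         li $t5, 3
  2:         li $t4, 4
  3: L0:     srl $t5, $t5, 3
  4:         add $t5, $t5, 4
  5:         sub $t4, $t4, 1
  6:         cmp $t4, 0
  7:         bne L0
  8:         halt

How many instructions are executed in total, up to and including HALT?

li $t5, 3 → $t5=3
li $t4, 4 → $t4=4
srl $t5, $t5, 3 → $t5=3>>3=0
add $t5, $t5, 4 → $t5=0+4=4
sub $t4, $t4, 1 → $t4=4-1=3
cmp $t4, 0  (cmp 3,0)
bne L0: taken
srl $t5, $t5, 3 → $t5=4>>3=0
add $t5, $t5, 4 → $t5=0+4=4
sub $t4, $t4, 1 → $t4=3-1=2
cmp $t4, 0  (cmp 2,0)
bne L0: taken
srl $t5, $t5, 3 → $t5=4>>3=0
add $t5, $t5, 4 → $t5=0+4=4
sub $t4, $t4, 1 → $t4=2-1=1
cmp $t4, 0  (cmp 1,0)
bne L0: taken
srl $t5, $t5, 3 → $t5=4>>3=0
add $t5, $t5, 4 → $t5=0+4=4
sub $t4, $t4, 1 → $t4=1-1=0
cmp $t4, 0  (cmp 0,0)
bne L0: not taken
halt.
Total executed instructions: 23.

23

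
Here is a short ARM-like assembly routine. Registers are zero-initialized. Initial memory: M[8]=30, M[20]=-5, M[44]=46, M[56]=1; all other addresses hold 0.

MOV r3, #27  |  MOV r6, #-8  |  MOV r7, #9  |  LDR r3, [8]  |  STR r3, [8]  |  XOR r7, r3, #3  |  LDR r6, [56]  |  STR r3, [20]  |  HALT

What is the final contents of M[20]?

30

MOV r3, #27 → r3=27
MOV r6, #-8 → r6=-8
MOV r7, #9 → r7=9
LDR r3, [8] → r3=M[8]=30
STR r3, [8] → M[8]=30
XOR r7, r3, #3 → r7=30^3=29
LDR r6, [56] → r6=M[56]=1
STR r3, [20] → M[20]=30
halt.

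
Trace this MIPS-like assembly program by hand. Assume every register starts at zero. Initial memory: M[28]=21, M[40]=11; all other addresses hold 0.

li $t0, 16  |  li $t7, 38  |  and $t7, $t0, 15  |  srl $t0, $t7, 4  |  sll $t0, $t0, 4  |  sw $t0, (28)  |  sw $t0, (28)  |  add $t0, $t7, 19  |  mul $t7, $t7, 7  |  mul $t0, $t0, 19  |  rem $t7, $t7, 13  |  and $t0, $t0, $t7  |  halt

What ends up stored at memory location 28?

0

after li $t0, 16: $t0=16
after li $t7, 38: $t7=38
after and $t7, $t0, 15: $t7=16&15=0
after srl $t0, $t7, 4: $t0=0>>4=0
after sll $t0, $t0, 4: $t0=0<<4=0
sw $t0, (28) → M[28]=0
sw $t0, (28) → M[28]=0
after add $t0, $t7, 19: $t0=0+19=19
after mul $t7, $t7, 7: $t7=0*7=0
after mul $t0, $t0, 19: $t0=19*19=361
after rem $t7, $t7, 13: $t7=0%13=0
after and $t0, $t0, $t7: $t0=361&0=0
halt.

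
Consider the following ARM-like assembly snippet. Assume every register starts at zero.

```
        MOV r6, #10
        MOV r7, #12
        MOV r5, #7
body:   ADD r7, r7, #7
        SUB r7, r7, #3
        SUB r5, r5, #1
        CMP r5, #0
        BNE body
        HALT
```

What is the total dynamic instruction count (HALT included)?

after MOV r6, #10: r6=10
after MOV r7, #12: r7=12
after MOV r5, #7: r5=7
after ADD r7, r7, #7: r7=12+7=19
after SUB r7, r7, #3: r7=19-3=16
after SUB r5, r5, #1: r5=7-1=6
CMP r5, #0  (cmp 6,0)
BNE body: taken
after ADD r7, r7, #7: r7=16+7=23
after SUB r7, r7, #3: r7=23-3=20
after SUB r5, r5, #1: r5=6-1=5
CMP r5, #0  (cmp 5,0)
BNE body: taken
after ADD r7, r7, #7: r7=20+7=27
after SUB r7, r7, #3: r7=27-3=24
after SUB r5, r5, #1: r5=5-1=4
CMP r5, #0  (cmp 4,0)
BNE body: taken
after ADD r7, r7, #7: r7=24+7=31
after SUB r7, r7, #3: r7=31-3=28
after SUB r5, r5, #1: r5=4-1=3
CMP r5, #0  (cmp 3,0)
BNE body: taken
after ADD r7, r7, #7: r7=28+7=35
after SUB r7, r7, #3: r7=35-3=32
after SUB r5, r5, #1: r5=3-1=2
CMP r5, #0  (cmp 2,0)
BNE body: taken
after ADD r7, r7, #7: r7=32+7=39
after SUB r7, r7, #3: r7=39-3=36
after SUB r5, r5, #1: r5=2-1=1
CMP r5, #0  (cmp 1,0)
BNE body: taken
after ADD r7, r7, #7: r7=36+7=43
after SUB r7, r7, #3: r7=43-3=40
after SUB r5, r5, #1: r5=1-1=0
CMP r5, #0  (cmp 0,0)
BNE body: not taken
halt.
Total executed instructions: 39.

39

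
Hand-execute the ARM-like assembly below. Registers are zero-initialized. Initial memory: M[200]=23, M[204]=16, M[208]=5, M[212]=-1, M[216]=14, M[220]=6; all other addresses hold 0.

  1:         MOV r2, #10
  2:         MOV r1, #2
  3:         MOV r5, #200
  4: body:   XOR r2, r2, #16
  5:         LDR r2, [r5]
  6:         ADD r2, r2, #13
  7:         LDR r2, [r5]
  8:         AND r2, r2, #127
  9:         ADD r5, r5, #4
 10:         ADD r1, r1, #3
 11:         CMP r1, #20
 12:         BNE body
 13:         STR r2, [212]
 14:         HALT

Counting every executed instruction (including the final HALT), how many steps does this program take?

MOV r2, #10 → r2=10
MOV r1, #2 → r1=2
MOV r5, #200 → r5=200
XOR r2, r2, #16 → r2=10^16=26
LDR r2, [r5] → r2=M[200]=23
ADD r2, r2, #13 → r2=23+13=36
LDR r2, [r5] → r2=M[200]=23
AND r2, r2, #127 → r2=23&127=23
ADD r5, r5, #4 → r5=200+4=204
ADD r1, r1, #3 → r1=2+3=5
CMP r1, #20  (cmp 5,20)
BNE body: taken
XOR r2, r2, #16 → r2=23^16=7
LDR r2, [r5] → r2=M[204]=16
ADD r2, r2, #13 → r2=16+13=29
LDR r2, [r5] → r2=M[204]=16
AND r2, r2, #127 → r2=16&127=16
ADD r5, r5, #4 → r5=204+4=208
ADD r1, r1, #3 → r1=5+3=8
CMP r1, #20  (cmp 8,20)
BNE body: taken
XOR r2, r2, #16 → r2=16^16=0
LDR r2, [r5] → r2=M[208]=5
ADD r2, r2, #13 → r2=5+13=18
LDR r2, [r5] → r2=M[208]=5
AND r2, r2, #127 → r2=5&127=5
ADD r5, r5, #4 → r5=208+4=212
ADD r1, r1, #3 → r1=8+3=11
CMP r1, #20  (cmp 11,20)
BNE body: taken
XOR r2, r2, #16 → r2=5^16=21
LDR r2, [r5] → r2=M[212]=-1
ADD r2, r2, #13 → r2=(-1)+13=12
LDR r2, [r5] → r2=M[212]=-1
AND r2, r2, #127 → r2=(-1)&127=127
ADD r5, r5, #4 → r5=212+4=216
ADD r1, r1, #3 → r1=11+3=14
CMP r1, #20  (cmp 14,20)
BNE body: taken
XOR r2, r2, #16 → r2=127^16=111
LDR r2, [r5] → r2=M[216]=14
ADD r2, r2, #13 → r2=14+13=27
LDR r2, [r5] → r2=M[216]=14
AND r2, r2, #127 → r2=14&127=14
ADD r5, r5, #4 → r5=216+4=220
ADD r1, r1, #3 → r1=14+3=17
CMP r1, #20  (cmp 17,20)
BNE body: taken
XOR r2, r2, #16 → r2=14^16=30
LDR r2, [r5] → r2=M[220]=6
ADD r2, r2, #13 → r2=6+13=19
LDR r2, [r5] → r2=M[220]=6
AND r2, r2, #127 → r2=6&127=6
ADD r5, r5, #4 → r5=220+4=224
ADD r1, r1, #3 → r1=17+3=20
CMP r1, #20  (cmp 20,20)
BNE body: not taken
STR r2, [212] → M[212]=6
halt.
Total executed instructions: 59.

59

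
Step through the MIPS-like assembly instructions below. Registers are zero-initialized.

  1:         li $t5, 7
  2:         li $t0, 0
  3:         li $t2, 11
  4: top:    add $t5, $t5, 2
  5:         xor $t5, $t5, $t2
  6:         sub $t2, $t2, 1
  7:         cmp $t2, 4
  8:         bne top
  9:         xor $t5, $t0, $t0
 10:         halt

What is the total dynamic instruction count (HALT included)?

li $t5, 7 → $t5=7
li $t0, 0 → $t0=0
li $t2, 11 → $t2=11
add $t5, $t5, 2 → $t5=7+2=9
xor $t5, $t5, $t2 → $t5=9^11=2
sub $t2, $t2, 1 → $t2=11-1=10
cmp $t2, 4  (cmp 10,4)
bne top: taken
add $t5, $t5, 2 → $t5=2+2=4
xor $t5, $t5, $t2 → $t5=4^10=14
sub $t2, $t2, 1 → $t2=10-1=9
cmp $t2, 4  (cmp 9,4)
bne top: taken
add $t5, $t5, 2 → $t5=14+2=16
xor $t5, $t5, $t2 → $t5=16^9=25
sub $t2, $t2, 1 → $t2=9-1=8
cmp $t2, 4  (cmp 8,4)
bne top: taken
add $t5, $t5, 2 → $t5=25+2=27
xor $t5, $t5, $t2 → $t5=27^8=19
sub $t2, $t2, 1 → $t2=8-1=7
cmp $t2, 4  (cmp 7,4)
bne top: taken
add $t5, $t5, 2 → $t5=19+2=21
xor $t5, $t5, $t2 → $t5=21^7=18
sub $t2, $t2, 1 → $t2=7-1=6
cmp $t2, 4  (cmp 6,4)
bne top: taken
add $t5, $t5, 2 → $t5=18+2=20
xor $t5, $t5, $t2 → $t5=20^6=18
sub $t2, $t2, 1 → $t2=6-1=5
cmp $t2, 4  (cmp 5,4)
bne top: taken
add $t5, $t5, 2 → $t5=18+2=20
xor $t5, $t5, $t2 → $t5=20^5=17
sub $t2, $t2, 1 → $t2=5-1=4
cmp $t2, 4  (cmp 4,4)
bne top: not taken
xor $t5, $t0, $t0 → $t5=0^0=0
halt.
Total executed instructions: 40.

40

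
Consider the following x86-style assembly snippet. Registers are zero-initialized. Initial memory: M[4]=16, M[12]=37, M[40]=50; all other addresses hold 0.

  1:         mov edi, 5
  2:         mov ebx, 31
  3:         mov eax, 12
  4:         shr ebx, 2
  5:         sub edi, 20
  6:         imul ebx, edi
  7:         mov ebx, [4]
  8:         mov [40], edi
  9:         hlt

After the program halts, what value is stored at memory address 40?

edi=5
ebx=31
eax=12
ebx=31>>2=7
edi=5-20=-15
ebx=7*(-15)=-105
ebx=M[4]=16
mov [40], edi → M[40]=-15
halt.

-15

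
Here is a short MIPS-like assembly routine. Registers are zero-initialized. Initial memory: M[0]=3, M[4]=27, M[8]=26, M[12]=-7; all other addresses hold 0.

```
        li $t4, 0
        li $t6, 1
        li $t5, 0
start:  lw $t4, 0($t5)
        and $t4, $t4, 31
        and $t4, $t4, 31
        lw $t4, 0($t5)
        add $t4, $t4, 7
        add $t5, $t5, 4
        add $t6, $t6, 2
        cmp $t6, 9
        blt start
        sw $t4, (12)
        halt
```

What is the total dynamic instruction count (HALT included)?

after li $t4, 0: $t4=0
after li $t6, 1: $t6=1
after li $t5, 0: $t5=0
after lw $t4, 0($t5): $t4=M[0]=3
after and $t4, $t4, 31: $t4=3&31=3
after and $t4, $t4, 31: $t4=3&31=3
after lw $t4, 0($t5): $t4=M[0]=3
after add $t4, $t4, 7: $t4=3+7=10
after add $t5, $t5, 4: $t5=0+4=4
after add $t6, $t6, 2: $t6=1+2=3
cmp $t6, 9  (cmp 3,9)
blt start: taken
after lw $t4, 0($t5): $t4=M[4]=27
after and $t4, $t4, 31: $t4=27&31=27
after and $t4, $t4, 31: $t4=27&31=27
after lw $t4, 0($t5): $t4=M[4]=27
after add $t4, $t4, 7: $t4=27+7=34
after add $t5, $t5, 4: $t5=4+4=8
after add $t6, $t6, 2: $t6=3+2=5
cmp $t6, 9  (cmp 5,9)
blt start: taken
after lw $t4, 0($t5): $t4=M[8]=26
after and $t4, $t4, 31: $t4=26&31=26
after and $t4, $t4, 31: $t4=26&31=26
after lw $t4, 0($t5): $t4=M[8]=26
after add $t4, $t4, 7: $t4=26+7=33
after add $t5, $t5, 4: $t5=8+4=12
after add $t6, $t6, 2: $t6=5+2=7
cmp $t6, 9  (cmp 7,9)
blt start: taken
after lw $t4, 0($t5): $t4=M[12]=-7
after and $t4, $t4, 31: $t4=(-7)&31=25
after and $t4, $t4, 31: $t4=25&31=25
after lw $t4, 0($t5): $t4=M[12]=-7
after add $t4, $t4, 7: $t4=(-7)+7=0
after add $t5, $t5, 4: $t5=12+4=16
after add $t6, $t6, 2: $t6=7+2=9
cmp $t6, 9  (cmp 9,9)
blt start: not taken
sw $t4, (12) → M[12]=0
halt.
Total executed instructions: 41.

41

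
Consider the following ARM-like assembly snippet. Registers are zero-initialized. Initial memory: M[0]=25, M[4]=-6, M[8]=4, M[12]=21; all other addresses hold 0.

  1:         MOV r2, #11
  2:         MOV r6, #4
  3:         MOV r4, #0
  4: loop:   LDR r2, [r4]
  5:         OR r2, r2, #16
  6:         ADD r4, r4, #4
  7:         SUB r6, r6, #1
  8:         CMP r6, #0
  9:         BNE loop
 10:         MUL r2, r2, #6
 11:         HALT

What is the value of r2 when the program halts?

r2=11
r6=4
r4=0
r2=M[0]=25
r2=25|16=25
r4=0+4=4
r6=4-1=3
CMP r6, #0  (cmp 3,0)
BNE loop: taken
r2=M[4]=-6
r2=(-6)|16=-6
r4=4+4=8
r6=3-1=2
CMP r6, #0  (cmp 2,0)
BNE loop: taken
r2=M[8]=4
r2=4|16=20
r4=8+4=12
r6=2-1=1
CMP r6, #0  (cmp 1,0)
BNE loop: taken
r2=M[12]=21
r2=21|16=21
r4=12+4=16
r6=1-1=0
CMP r6, #0  (cmp 0,0)
BNE loop: not taken
r2=21*6=126
halt.

126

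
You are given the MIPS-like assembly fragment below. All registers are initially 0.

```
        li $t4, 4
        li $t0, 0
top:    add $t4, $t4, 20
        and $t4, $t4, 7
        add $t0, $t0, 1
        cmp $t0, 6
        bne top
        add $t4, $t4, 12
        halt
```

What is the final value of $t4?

after li $t4, 4: $t4=4
after li $t0, 0: $t0=0
after add $t4, $t4, 20: $t4=4+20=24
after and $t4, $t4, 7: $t4=24&7=0
after add $t0, $t0, 1: $t0=0+1=1
cmp $t0, 6  (cmp 1,6)
bne top: taken
after add $t4, $t4, 20: $t4=0+20=20
after and $t4, $t4, 7: $t4=20&7=4
after add $t0, $t0, 1: $t0=1+1=2
cmp $t0, 6  (cmp 2,6)
bne top: taken
after add $t4, $t4, 20: $t4=4+20=24
after and $t4, $t4, 7: $t4=24&7=0
after add $t0, $t0, 1: $t0=2+1=3
cmp $t0, 6  (cmp 3,6)
bne top: taken
after add $t4, $t4, 20: $t4=0+20=20
after and $t4, $t4, 7: $t4=20&7=4
after add $t0, $t0, 1: $t0=3+1=4
cmp $t0, 6  (cmp 4,6)
bne top: taken
after add $t4, $t4, 20: $t4=4+20=24
after and $t4, $t4, 7: $t4=24&7=0
after add $t0, $t0, 1: $t0=4+1=5
cmp $t0, 6  (cmp 5,6)
bne top: taken
after add $t4, $t4, 20: $t4=0+20=20
after and $t4, $t4, 7: $t4=20&7=4
after add $t0, $t0, 1: $t0=5+1=6
cmp $t0, 6  (cmp 6,6)
bne top: not taken
after add $t4, $t4, 12: $t4=4+12=16
halt.

16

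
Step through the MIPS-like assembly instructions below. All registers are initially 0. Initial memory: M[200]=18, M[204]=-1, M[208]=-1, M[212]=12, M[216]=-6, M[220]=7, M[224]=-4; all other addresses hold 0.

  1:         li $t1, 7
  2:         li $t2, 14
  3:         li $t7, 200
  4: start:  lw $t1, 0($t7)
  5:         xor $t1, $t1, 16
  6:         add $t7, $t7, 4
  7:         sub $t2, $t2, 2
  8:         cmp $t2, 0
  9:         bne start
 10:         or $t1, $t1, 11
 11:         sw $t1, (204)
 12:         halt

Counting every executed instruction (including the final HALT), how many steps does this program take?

48

after li $t1, 7: $t1=7
after li $t2, 14: $t2=14
after li $t7, 200: $t7=200
after lw $t1, 0($t7): $t1=M[200]=18
after xor $t1, $t1, 16: $t1=18^16=2
after add $t7, $t7, 4: $t7=200+4=204
after sub $t2, $t2, 2: $t2=14-2=12
cmp $t2, 0  (cmp 12,0)
bne start: taken
after lw $t1, 0($t7): $t1=M[204]=-1
after xor $t1, $t1, 16: $t1=(-1)^16=-17
after add $t7, $t7, 4: $t7=204+4=208
after sub $t2, $t2, 2: $t2=12-2=10
cmp $t2, 0  (cmp 10,0)
bne start: taken
after lw $t1, 0($t7): $t1=M[208]=-1
after xor $t1, $t1, 16: $t1=(-1)^16=-17
after add $t7, $t7, 4: $t7=208+4=212
after sub $t2, $t2, 2: $t2=10-2=8
cmp $t2, 0  (cmp 8,0)
bne start: taken
after lw $t1, 0($t7): $t1=M[212]=12
after xor $t1, $t1, 16: $t1=12^16=28
after add $t7, $t7, 4: $t7=212+4=216
after sub $t2, $t2, 2: $t2=8-2=6
cmp $t2, 0  (cmp 6,0)
bne start: taken
after lw $t1, 0($t7): $t1=M[216]=-6
after xor $t1, $t1, 16: $t1=(-6)^16=-22
after add $t7, $t7, 4: $t7=216+4=220
after sub $t2, $t2, 2: $t2=6-2=4
cmp $t2, 0  (cmp 4,0)
bne start: taken
after lw $t1, 0($t7): $t1=M[220]=7
after xor $t1, $t1, 16: $t1=7^16=23
after add $t7, $t7, 4: $t7=220+4=224
after sub $t2, $t2, 2: $t2=4-2=2
cmp $t2, 0  (cmp 2,0)
bne start: taken
after lw $t1, 0($t7): $t1=M[224]=-4
after xor $t1, $t1, 16: $t1=(-4)^16=-20
after add $t7, $t7, 4: $t7=224+4=228
after sub $t2, $t2, 2: $t2=2-2=0
cmp $t2, 0  (cmp 0,0)
bne start: not taken
after or $t1, $t1, 11: $t1=(-20)|11=-17
sw $t1, (204) → M[204]=-17
halt.
Total executed instructions: 48.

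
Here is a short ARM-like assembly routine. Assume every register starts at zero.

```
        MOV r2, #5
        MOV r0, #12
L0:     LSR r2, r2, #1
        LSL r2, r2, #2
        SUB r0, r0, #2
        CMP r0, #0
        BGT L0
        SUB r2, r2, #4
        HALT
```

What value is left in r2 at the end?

252

after MOV r2, #5: r2=5
after MOV r0, #12: r0=12
after LSR r2, r2, #1: r2=5>>1=2
after LSL r2, r2, #2: r2=2<<2=8
after SUB r0, r0, #2: r0=12-2=10
CMP r0, #0  (cmp 10,0)
BGT L0: taken
after LSR r2, r2, #1: r2=8>>1=4
after LSL r2, r2, #2: r2=4<<2=16
after SUB r0, r0, #2: r0=10-2=8
CMP r0, #0  (cmp 8,0)
BGT L0: taken
after LSR r2, r2, #1: r2=16>>1=8
after LSL r2, r2, #2: r2=8<<2=32
after SUB r0, r0, #2: r0=8-2=6
CMP r0, #0  (cmp 6,0)
BGT L0: taken
after LSR r2, r2, #1: r2=32>>1=16
after LSL r2, r2, #2: r2=16<<2=64
after SUB r0, r0, #2: r0=6-2=4
CMP r0, #0  (cmp 4,0)
BGT L0: taken
after LSR r2, r2, #1: r2=64>>1=32
after LSL r2, r2, #2: r2=32<<2=128
after SUB r0, r0, #2: r0=4-2=2
CMP r0, #0  (cmp 2,0)
BGT L0: taken
after LSR r2, r2, #1: r2=128>>1=64
after LSL r2, r2, #2: r2=64<<2=256
after SUB r0, r0, #2: r0=2-2=0
CMP r0, #0  (cmp 0,0)
BGT L0: not taken
after SUB r2, r2, #4: r2=256-4=252
halt.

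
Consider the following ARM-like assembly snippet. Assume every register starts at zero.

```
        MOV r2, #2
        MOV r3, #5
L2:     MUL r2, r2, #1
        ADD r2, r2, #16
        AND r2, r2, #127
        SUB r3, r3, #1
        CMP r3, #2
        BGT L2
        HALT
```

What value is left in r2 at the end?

after MOV r2, #2: r2=2
after MOV r3, #5: r3=5
after MUL r2, r2, #1: r2=2*1=2
after ADD r2, r2, #16: r2=2+16=18
after AND r2, r2, #127: r2=18&127=18
after SUB r3, r3, #1: r3=5-1=4
CMP r3, #2  (cmp 4,2)
BGT L2: taken
after MUL r2, r2, #1: r2=18*1=18
after ADD r2, r2, #16: r2=18+16=34
after AND r2, r2, #127: r2=34&127=34
after SUB r3, r3, #1: r3=4-1=3
CMP r3, #2  (cmp 3,2)
BGT L2: taken
after MUL r2, r2, #1: r2=34*1=34
after ADD r2, r2, #16: r2=34+16=50
after AND r2, r2, #127: r2=50&127=50
after SUB r3, r3, #1: r3=3-1=2
CMP r3, #2  (cmp 2,2)
BGT L2: not taken
halt.

50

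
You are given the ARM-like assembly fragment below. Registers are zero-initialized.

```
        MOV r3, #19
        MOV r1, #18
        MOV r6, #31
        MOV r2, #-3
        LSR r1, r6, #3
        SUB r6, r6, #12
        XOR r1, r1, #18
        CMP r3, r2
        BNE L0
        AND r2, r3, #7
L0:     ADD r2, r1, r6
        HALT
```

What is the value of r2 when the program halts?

MOV r3, #19 → r3=19
MOV r1, #18 → r1=18
MOV r6, #31 → r6=31
MOV r2, #-3 → r2=-3
LSR r1, r6, #3 → r1=31>>3=3
SUB r6, r6, #12 → r6=31-12=19
XOR r1, r1, #18 → r1=3^18=17
CMP r3, r2  (cmp 19,-3)
BNE L0: taken
ADD r2, r1, r6 → r2=17+19=36
halt.

36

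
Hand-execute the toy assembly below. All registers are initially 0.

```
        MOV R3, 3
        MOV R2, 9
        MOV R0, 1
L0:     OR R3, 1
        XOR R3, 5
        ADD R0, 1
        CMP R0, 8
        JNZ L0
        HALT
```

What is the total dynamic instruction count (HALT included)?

39

MOV R3, 3 → R3=3
MOV R2, 9 → R2=9
MOV R0, 1 → R0=1
OR R3, 1 → R3=3|1=3
XOR R3, 5 → R3=3^5=6
ADD R0, 1 → R0=1+1=2
CMP R0, 8  (cmp 2,8)
JNZ L0: taken
OR R3, 1 → R3=6|1=7
XOR R3, 5 → R3=7^5=2
ADD R0, 1 → R0=2+1=3
CMP R0, 8  (cmp 3,8)
JNZ L0: taken
OR R3, 1 → R3=2|1=3
XOR R3, 5 → R3=3^5=6
ADD R0, 1 → R0=3+1=4
CMP R0, 8  (cmp 4,8)
JNZ L0: taken
OR R3, 1 → R3=6|1=7
XOR R3, 5 → R3=7^5=2
ADD R0, 1 → R0=4+1=5
CMP R0, 8  (cmp 5,8)
JNZ L0: taken
OR R3, 1 → R3=2|1=3
XOR R3, 5 → R3=3^5=6
ADD R0, 1 → R0=5+1=6
CMP R0, 8  (cmp 6,8)
JNZ L0: taken
OR R3, 1 → R3=6|1=7
XOR R3, 5 → R3=7^5=2
ADD R0, 1 → R0=6+1=7
CMP R0, 8  (cmp 7,8)
JNZ L0: taken
OR R3, 1 → R3=2|1=3
XOR R3, 5 → R3=3^5=6
ADD R0, 1 → R0=7+1=8
CMP R0, 8  (cmp 8,8)
JNZ L0: not taken
halt.
Total executed instructions: 39.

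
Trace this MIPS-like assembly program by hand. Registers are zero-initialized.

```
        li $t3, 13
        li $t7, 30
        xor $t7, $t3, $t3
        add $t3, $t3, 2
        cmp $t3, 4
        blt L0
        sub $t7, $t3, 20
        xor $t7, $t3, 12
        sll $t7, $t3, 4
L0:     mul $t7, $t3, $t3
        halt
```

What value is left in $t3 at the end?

15

$t3=13
$t7=30
$t7=13^13=0
$t3=13+2=15
cmp $t3, 4  (cmp 15,4)
blt L0: not taken
$t7=15-20=-5
$t7=15^12=3
$t7=15<<4=240
$t7=15*15=225
halt.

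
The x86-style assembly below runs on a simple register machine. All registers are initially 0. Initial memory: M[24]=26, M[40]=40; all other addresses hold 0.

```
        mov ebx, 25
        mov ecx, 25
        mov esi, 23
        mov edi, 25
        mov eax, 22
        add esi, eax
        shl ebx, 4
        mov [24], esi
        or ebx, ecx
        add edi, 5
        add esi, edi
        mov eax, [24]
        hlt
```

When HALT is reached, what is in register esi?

ebx=25
ecx=25
esi=23
edi=25
eax=22
esi=23+22=45
ebx=25<<4=400
mov [24], esi → M[24]=45
ebx=400|25=409
edi=25+5=30
esi=45+30=75
eax=M[24]=45
halt.

75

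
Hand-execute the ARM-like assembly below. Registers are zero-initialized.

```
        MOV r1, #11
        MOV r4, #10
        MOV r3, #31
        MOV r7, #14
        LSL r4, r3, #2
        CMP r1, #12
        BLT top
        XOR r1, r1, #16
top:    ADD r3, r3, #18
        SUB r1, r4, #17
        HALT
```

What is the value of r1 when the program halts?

r1=11
r4=10
r3=31
r7=14
r4=31<<2=124
CMP r1, #12  (cmp 11,12)
BLT top: taken
r3=31+18=49
r1=124-17=107
halt.

107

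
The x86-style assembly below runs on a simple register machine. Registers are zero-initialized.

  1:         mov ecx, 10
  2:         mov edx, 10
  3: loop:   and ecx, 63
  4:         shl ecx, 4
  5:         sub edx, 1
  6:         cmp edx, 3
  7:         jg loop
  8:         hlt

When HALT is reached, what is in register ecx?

after mov ecx, 10: ecx=10
after mov edx, 10: edx=10
after and ecx, 63: ecx=10&63=10
after shl ecx, 4: ecx=10<<4=160
after sub edx, 1: edx=10-1=9
cmp edx, 3  (cmp 9,3)
jg loop: taken
after and ecx, 63: ecx=160&63=32
after shl ecx, 4: ecx=32<<4=512
after sub edx, 1: edx=9-1=8
cmp edx, 3  (cmp 8,3)
jg loop: taken
after and ecx, 63: ecx=512&63=0
after shl ecx, 4: ecx=0<<4=0
after sub edx, 1: edx=8-1=7
cmp edx, 3  (cmp 7,3)
jg loop: taken
after and ecx, 63: ecx=0&63=0
after shl ecx, 4: ecx=0<<4=0
after sub edx, 1: edx=7-1=6
cmp edx, 3  (cmp 6,3)
jg loop: taken
after and ecx, 63: ecx=0&63=0
after shl ecx, 4: ecx=0<<4=0
after sub edx, 1: edx=6-1=5
cmp edx, 3  (cmp 5,3)
jg loop: taken
after and ecx, 63: ecx=0&63=0
after shl ecx, 4: ecx=0<<4=0
after sub edx, 1: edx=5-1=4
cmp edx, 3  (cmp 4,3)
jg loop: taken
after and ecx, 63: ecx=0&63=0
after shl ecx, 4: ecx=0<<4=0
after sub edx, 1: edx=4-1=3
cmp edx, 3  (cmp 3,3)
jg loop: not taken
halt.

0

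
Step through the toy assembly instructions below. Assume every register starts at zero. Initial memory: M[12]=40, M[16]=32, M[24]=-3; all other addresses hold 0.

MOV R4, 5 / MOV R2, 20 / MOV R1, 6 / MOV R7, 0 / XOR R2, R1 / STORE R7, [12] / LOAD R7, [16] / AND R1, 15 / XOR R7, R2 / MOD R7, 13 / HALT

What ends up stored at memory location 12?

0

MOV R4, 5 → R4=5
MOV R2, 20 → R2=20
MOV R1, 6 → R1=6
MOV R7, 0 → R7=0
XOR R2, R1 → R2=20^6=18
STORE R7, [12] → M[12]=0
LOAD R7, [16] → R7=M[16]=32
AND R1, 15 → R1=6&15=6
XOR R7, R2 → R7=32^18=50
MOD R7, 13 → R7=50%13=11
halt.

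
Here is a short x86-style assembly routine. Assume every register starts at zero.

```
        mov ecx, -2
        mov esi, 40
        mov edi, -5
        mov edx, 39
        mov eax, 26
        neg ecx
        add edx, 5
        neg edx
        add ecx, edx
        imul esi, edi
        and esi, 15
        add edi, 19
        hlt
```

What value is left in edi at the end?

mov ecx, -2 → ecx=-2
mov esi, 40 → esi=40
mov edi, -5 → edi=-5
mov edx, 39 → edx=39
mov eax, 26 → eax=26
neg ecx → ecx=-(-2)=2
add edx, 5 → edx=39+5=44
neg edx → edx=-(44)=-44
add ecx, edx → ecx=2+(-44)=-42
imul esi, edi → esi=40*(-5)=-200
and esi, 15 → esi=(-200)&15=8
add edi, 19 → edi=(-5)+19=14
halt.

14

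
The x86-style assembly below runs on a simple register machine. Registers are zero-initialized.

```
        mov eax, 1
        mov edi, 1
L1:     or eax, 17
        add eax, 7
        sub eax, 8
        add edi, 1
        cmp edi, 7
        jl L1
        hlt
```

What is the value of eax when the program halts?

after mov eax, 1: eax=1
after mov edi, 1: edi=1
after or eax, 17: eax=1|17=17
after add eax, 7: eax=17+7=24
after sub eax, 8: eax=24-8=16
after add edi, 1: edi=1+1=2
cmp edi, 7  (cmp 2,7)
jl L1: taken
after or eax, 17: eax=16|17=17
after add eax, 7: eax=17+7=24
after sub eax, 8: eax=24-8=16
after add edi, 1: edi=2+1=3
cmp edi, 7  (cmp 3,7)
jl L1: taken
after or eax, 17: eax=16|17=17
after add eax, 7: eax=17+7=24
after sub eax, 8: eax=24-8=16
after add edi, 1: edi=3+1=4
cmp edi, 7  (cmp 4,7)
jl L1: taken
after or eax, 17: eax=16|17=17
after add eax, 7: eax=17+7=24
after sub eax, 8: eax=24-8=16
after add edi, 1: edi=4+1=5
cmp edi, 7  (cmp 5,7)
jl L1: taken
after or eax, 17: eax=16|17=17
after add eax, 7: eax=17+7=24
after sub eax, 8: eax=24-8=16
after add edi, 1: edi=5+1=6
cmp edi, 7  (cmp 6,7)
jl L1: taken
after or eax, 17: eax=16|17=17
after add eax, 7: eax=17+7=24
after sub eax, 8: eax=24-8=16
after add edi, 1: edi=6+1=7
cmp edi, 7  (cmp 7,7)
jl L1: not taken
halt.

16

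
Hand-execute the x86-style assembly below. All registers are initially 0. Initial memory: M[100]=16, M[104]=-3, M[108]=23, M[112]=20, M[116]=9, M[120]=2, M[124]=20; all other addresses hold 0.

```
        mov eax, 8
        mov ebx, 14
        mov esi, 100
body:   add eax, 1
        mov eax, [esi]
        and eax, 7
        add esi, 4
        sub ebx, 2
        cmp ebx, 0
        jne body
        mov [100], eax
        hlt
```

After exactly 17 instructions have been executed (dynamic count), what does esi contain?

eax=8
ebx=14
esi=100
eax=8+1=9
eax=M[100]=16
eax=16&7=0
esi=100+4=104
ebx=14-2=12
cmp ebx, 0  (cmp 12,0)
jne body: taken
eax=0+1=1
eax=M[104]=-3
eax=(-3)&7=5
esi=104+4=108
ebx=12-2=10
cmp ebx, 0  (cmp 10,0)
jne body: taken
After step 17: esi = 108.

108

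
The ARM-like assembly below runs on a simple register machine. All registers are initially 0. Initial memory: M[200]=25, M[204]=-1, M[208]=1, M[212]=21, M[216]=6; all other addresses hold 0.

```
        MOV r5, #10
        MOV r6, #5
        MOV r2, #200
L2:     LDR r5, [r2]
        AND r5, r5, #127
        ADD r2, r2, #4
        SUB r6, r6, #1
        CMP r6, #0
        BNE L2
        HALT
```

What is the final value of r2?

220

after MOV r5, #10: r5=10
after MOV r6, #5: r6=5
after MOV r2, #200: r2=200
after LDR r5, [r2]: r5=M[200]=25
after AND r5, r5, #127: r5=25&127=25
after ADD r2, r2, #4: r2=200+4=204
after SUB r6, r6, #1: r6=5-1=4
CMP r6, #0  (cmp 4,0)
BNE L2: taken
after LDR r5, [r2]: r5=M[204]=-1
after AND r5, r5, #127: r5=(-1)&127=127
after ADD r2, r2, #4: r2=204+4=208
after SUB r6, r6, #1: r6=4-1=3
CMP r6, #0  (cmp 3,0)
BNE L2: taken
after LDR r5, [r2]: r5=M[208]=1
after AND r5, r5, #127: r5=1&127=1
after ADD r2, r2, #4: r2=208+4=212
after SUB r6, r6, #1: r6=3-1=2
CMP r6, #0  (cmp 2,0)
BNE L2: taken
after LDR r5, [r2]: r5=M[212]=21
after AND r5, r5, #127: r5=21&127=21
after ADD r2, r2, #4: r2=212+4=216
after SUB r6, r6, #1: r6=2-1=1
CMP r6, #0  (cmp 1,0)
BNE L2: taken
after LDR r5, [r2]: r5=M[216]=6
after AND r5, r5, #127: r5=6&127=6
after ADD r2, r2, #4: r2=216+4=220
after SUB r6, r6, #1: r6=1-1=0
CMP r6, #0  (cmp 0,0)
BNE L2: not taken
halt.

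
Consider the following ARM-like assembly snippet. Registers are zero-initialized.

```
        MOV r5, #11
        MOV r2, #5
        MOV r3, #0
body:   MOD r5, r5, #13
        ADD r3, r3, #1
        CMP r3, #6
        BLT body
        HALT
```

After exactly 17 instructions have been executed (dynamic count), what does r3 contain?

4

MOV r5, #11 → r5=11
MOV r2, #5 → r2=5
MOV r3, #0 → r3=0
MOD r5, r5, #13 → r5=11%13=11
ADD r3, r3, #1 → r3=0+1=1
CMP r3, #6  (cmp 1,6)
BLT body: taken
MOD r5, r5, #13 → r5=11%13=11
ADD r3, r3, #1 → r3=1+1=2
CMP r3, #6  (cmp 2,6)
BLT body: taken
MOD r5, r5, #13 → r5=11%13=11
ADD r3, r3, #1 → r3=2+1=3
CMP r3, #6  (cmp 3,6)
BLT body: taken
MOD r5, r5, #13 → r5=11%13=11
ADD r3, r3, #1 → r3=3+1=4
After step 17: r3 = 4.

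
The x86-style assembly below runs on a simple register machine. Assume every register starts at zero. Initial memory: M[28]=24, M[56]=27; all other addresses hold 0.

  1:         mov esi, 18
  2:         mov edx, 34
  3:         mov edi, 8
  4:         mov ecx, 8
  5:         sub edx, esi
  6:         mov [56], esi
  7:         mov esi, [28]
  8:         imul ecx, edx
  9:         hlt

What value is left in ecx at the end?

mov esi, 18 → esi=18
mov edx, 34 → edx=34
mov edi, 8 → edi=8
mov ecx, 8 → ecx=8
sub edx, esi → edx=34-18=16
mov [56], esi → M[56]=18
mov esi, [28] → esi=M[28]=24
imul ecx, edx → ecx=8*16=128
halt.

128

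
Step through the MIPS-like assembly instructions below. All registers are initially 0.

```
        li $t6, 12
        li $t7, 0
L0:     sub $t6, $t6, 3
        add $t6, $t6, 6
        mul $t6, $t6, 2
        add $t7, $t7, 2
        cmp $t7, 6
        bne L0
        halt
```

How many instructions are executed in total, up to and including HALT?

21

li $t6, 12 → $t6=12
li $t7, 0 → $t7=0
sub $t6, $t6, 3 → $t6=12-3=9
add $t6, $t6, 6 → $t6=9+6=15
mul $t6, $t6, 2 → $t6=15*2=30
add $t7, $t7, 2 → $t7=0+2=2
cmp $t7, 6  (cmp 2,6)
bne L0: taken
sub $t6, $t6, 3 → $t6=30-3=27
add $t6, $t6, 6 → $t6=27+6=33
mul $t6, $t6, 2 → $t6=33*2=66
add $t7, $t7, 2 → $t7=2+2=4
cmp $t7, 6  (cmp 4,6)
bne L0: taken
sub $t6, $t6, 3 → $t6=66-3=63
add $t6, $t6, 6 → $t6=63+6=69
mul $t6, $t6, 2 → $t6=69*2=138
add $t7, $t7, 2 → $t7=4+2=6
cmp $t7, 6  (cmp 6,6)
bne L0: not taken
halt.
Total executed instructions: 21.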